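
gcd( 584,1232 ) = 8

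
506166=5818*87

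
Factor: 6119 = 29^1* 211^1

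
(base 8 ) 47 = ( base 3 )1110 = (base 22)1H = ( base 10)39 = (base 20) 1j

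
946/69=946/69 =13.71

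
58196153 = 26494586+31701567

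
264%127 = 10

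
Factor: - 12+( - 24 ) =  - 2^2*3^2 = - 36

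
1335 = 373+962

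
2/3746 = 1/1873 = 0.00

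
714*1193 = 851802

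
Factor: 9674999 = 9674999^1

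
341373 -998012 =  - 656639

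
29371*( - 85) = -2496535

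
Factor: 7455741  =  3^1*17^1*146191^1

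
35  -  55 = - 20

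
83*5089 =422387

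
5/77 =5/77=0.06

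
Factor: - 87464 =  - 2^3*13^1*29^2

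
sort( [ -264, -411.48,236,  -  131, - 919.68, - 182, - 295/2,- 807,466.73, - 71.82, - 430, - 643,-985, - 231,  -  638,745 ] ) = [ - 985, - 919.68 ,  -  807, - 643, - 638,- 430, - 411.48, - 264,  -  231,  -  182, - 295/2, - 131, - 71.82, 236,  466.73,745 ] 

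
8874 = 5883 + 2991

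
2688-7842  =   - 5154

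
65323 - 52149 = 13174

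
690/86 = 345/43 = 8.02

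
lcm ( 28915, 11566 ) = 57830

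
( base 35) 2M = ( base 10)92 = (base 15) 62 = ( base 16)5C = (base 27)3b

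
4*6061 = 24244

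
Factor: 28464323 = 43^1*661961^1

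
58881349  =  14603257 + 44278092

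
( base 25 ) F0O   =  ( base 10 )9399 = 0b10010010110111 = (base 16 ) 24b7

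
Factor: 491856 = 2^4*3^1 * 10247^1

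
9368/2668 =3 + 341/667=3.51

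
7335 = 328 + 7007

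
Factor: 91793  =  13^1 * 23^1 * 307^1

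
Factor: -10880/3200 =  - 5^(-1)*17^1 = - 17/5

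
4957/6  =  4957/6 = 826.17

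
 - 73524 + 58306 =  - 15218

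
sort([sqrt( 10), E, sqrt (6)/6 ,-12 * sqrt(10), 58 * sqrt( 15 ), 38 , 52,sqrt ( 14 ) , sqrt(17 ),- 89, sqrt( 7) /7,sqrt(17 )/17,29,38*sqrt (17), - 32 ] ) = [ - 89, - 12*sqrt(10), - 32,  sqrt( 17)/17, sqrt( 7 ) /7,sqrt( 6 )/6,E,sqrt( 10 ),  sqrt( 14 ), sqrt( 17 ), 29,38, 52, 38*sqrt( 17 ), 58*sqrt(15)] 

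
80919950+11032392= 91952342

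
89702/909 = 98+ 620/909 = 98.68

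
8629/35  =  246  +  19/35 = 246.54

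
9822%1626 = 66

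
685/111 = 6 + 19/111 = 6.17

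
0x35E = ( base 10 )862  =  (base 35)om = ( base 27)14p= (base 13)514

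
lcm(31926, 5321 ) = 31926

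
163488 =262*624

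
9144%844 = 704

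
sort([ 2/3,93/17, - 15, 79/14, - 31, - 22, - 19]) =[ - 31,-22, - 19, - 15, 2/3, 93/17,79/14 ] 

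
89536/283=316 + 108/283=316.38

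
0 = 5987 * 0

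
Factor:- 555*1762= -2^1*3^1*5^1*37^1*881^1 =- 977910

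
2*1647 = 3294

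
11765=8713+3052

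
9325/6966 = 1+2359/6966 = 1.34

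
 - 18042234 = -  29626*609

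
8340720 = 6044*1380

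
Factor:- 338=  - 2^1*13^2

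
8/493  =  8/493 = 0.02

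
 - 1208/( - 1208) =1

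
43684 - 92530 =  - 48846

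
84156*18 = 1514808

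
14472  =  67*216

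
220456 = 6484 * 34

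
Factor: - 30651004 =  - 2^2 * 7662751^1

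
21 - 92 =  - 71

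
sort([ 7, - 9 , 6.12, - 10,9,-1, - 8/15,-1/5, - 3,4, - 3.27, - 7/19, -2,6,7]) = [-10,-9 ,- 3.27,  -  3, - 2, - 1, - 8/15,-7/19, - 1/5, 4,6, 6.12,7,7, 9]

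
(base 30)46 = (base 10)126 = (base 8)176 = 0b1111110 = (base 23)5b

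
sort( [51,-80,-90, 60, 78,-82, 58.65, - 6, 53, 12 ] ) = [ - 90, - 82,-80, - 6,  12,51, 53 , 58.65, 60,78 ]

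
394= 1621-1227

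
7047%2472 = 2103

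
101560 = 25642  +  75918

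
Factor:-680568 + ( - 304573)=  - 89^1*11069^1 = - 985141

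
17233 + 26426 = 43659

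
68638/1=68638 = 68638.00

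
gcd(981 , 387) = 9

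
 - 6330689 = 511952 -6842641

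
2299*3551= 8163749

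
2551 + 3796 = 6347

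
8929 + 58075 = 67004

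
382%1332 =382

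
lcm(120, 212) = 6360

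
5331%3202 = 2129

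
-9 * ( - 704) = 6336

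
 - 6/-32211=2/10737 = 0.00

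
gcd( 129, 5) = 1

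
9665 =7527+2138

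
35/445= 7/89 = 0.08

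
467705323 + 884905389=1352610712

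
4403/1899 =4403/1899= 2.32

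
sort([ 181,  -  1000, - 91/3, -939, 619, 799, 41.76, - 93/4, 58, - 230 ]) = [ - 1000, - 939, - 230, - 91/3 , - 93/4, 41.76, 58,181, 619,799]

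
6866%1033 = 668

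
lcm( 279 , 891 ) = 27621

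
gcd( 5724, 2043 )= 9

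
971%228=59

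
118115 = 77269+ 40846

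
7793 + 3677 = 11470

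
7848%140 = 8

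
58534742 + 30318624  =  88853366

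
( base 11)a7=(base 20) 5h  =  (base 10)117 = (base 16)75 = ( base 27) 49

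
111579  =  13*8583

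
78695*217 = 17076815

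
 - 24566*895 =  - 21986570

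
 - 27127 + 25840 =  - 1287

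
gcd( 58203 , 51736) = 6467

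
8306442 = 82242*101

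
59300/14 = 4235+5/7 = 4235.71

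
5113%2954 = 2159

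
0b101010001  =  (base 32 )ah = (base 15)177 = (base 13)1CC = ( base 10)337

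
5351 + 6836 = 12187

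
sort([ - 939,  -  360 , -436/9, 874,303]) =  [ - 939,  -  360, - 436/9,303, 874]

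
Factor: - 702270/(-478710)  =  17^2 * 197^( - 1) =289/197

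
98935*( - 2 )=-197870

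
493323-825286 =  - 331963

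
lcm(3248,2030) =16240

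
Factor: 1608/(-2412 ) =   -  2/3 = - 2^1*3^( - 1) 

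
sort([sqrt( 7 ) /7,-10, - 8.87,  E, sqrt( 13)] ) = [ - 10, - 8.87, sqrt(7 )/7 , E, sqrt ( 13) ]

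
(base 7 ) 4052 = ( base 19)3h3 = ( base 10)1409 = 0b10110000001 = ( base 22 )2K1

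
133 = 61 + 72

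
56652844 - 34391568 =22261276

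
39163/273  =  143 + 124/273=143.45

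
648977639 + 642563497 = 1291541136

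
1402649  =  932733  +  469916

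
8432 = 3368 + 5064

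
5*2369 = 11845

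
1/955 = 1/955=0.00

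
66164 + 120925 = 187089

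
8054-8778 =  - 724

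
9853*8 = 78824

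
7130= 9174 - 2044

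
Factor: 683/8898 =2^( - 1)*3^( - 1) * 683^1 *1483^ (- 1 ) 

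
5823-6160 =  - 337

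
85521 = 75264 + 10257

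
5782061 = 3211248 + 2570813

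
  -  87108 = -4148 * 21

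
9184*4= 36736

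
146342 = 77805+68537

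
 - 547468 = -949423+401955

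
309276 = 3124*99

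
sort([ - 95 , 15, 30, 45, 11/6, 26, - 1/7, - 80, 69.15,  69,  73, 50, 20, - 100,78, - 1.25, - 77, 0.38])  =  [  -  100, - 95, - 80, - 77, - 1.25, - 1/7, 0.38, 11/6, 15, 20,26 , 30, 45, 50,69,  69.15,73, 78]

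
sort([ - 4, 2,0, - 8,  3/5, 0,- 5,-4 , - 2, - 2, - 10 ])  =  [ - 10 , - 8, - 5 , - 4, - 4, - 2,-2,0,  0, 3/5 , 2 ]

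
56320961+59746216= 116067177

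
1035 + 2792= 3827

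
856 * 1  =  856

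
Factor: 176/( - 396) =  - 2^2 * 3^( - 2) = - 4/9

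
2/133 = 2/133 = 0.02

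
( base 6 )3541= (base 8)1525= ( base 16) 355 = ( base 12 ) 5B1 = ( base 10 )853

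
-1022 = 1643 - 2665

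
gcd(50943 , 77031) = 3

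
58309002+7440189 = 65749191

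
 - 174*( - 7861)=1367814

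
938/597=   1 + 341/597 = 1.57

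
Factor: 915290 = 2^1*5^1*91529^1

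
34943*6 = 209658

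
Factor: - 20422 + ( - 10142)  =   - 30564 = - 2^2* 3^3* 283^1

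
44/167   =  44/167 = 0.26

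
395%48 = 11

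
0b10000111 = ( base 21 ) 69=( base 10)135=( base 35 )3u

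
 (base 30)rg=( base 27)13G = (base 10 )826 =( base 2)1100111010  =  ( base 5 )11301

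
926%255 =161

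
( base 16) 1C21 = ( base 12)4201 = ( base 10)7201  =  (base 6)53201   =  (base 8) 16041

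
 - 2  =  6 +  - 8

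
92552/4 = 23138 = 23138.00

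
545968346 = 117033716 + 428934630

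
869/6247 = 869/6247=0.14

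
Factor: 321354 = 2^1*3^3*11^1 * 541^1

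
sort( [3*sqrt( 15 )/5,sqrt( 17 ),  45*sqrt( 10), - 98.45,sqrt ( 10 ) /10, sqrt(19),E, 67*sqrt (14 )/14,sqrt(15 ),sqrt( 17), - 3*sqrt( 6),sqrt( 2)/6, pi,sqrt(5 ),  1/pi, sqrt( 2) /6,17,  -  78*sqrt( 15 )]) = [-78*sqrt( 15 ), - 98.45, - 3*sqrt(6 ), sqrt( 2 )/6 , sqrt( 2) /6,sqrt( 10) /10, 1/pi,sqrt ( 5 ), 3*sqrt( 15 )/5, E, pi, sqrt( 15), sqrt( 17),  sqrt( 17),sqrt( 19), 17,67*sqrt( 14)/14, 45*sqrt(10 )] 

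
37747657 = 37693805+53852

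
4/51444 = 1/12861 = 0.00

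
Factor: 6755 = 5^1*7^1*193^1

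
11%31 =11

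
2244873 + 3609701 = 5854574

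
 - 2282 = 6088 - 8370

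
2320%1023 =274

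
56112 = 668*84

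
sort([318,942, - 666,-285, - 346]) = [-666, - 346, - 285,318, 942] 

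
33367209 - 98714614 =-65347405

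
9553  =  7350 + 2203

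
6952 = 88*79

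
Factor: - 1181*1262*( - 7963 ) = 11868230386 = 2^1*631^1 * 1181^1*7963^1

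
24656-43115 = -18459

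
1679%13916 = 1679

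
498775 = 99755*5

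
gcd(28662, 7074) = 6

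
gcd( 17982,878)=2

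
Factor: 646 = 2^1*17^1*19^1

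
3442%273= 166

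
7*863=6041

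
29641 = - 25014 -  - 54655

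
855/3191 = 855/3191 = 0.27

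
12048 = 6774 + 5274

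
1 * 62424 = 62424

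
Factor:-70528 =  - 2^7*19^1*29^1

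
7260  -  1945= 5315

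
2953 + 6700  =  9653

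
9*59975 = 539775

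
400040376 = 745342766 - 345302390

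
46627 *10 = 466270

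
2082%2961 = 2082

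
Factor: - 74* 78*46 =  - 2^3 * 3^1*13^1 * 23^1 *37^1 = -265512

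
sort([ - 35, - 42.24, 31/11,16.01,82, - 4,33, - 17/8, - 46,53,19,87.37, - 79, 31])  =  [-79,-46, - 42.24, - 35,-4,-17/8,  31/11  ,  16.01 , 19,  31,33,53 , 82, 87.37 ]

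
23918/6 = 11959/3 = 3986.33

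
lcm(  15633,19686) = 531522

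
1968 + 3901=5869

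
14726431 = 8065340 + 6661091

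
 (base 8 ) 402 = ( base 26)9O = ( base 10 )258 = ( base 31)8A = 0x102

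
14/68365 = 14/68365=0.00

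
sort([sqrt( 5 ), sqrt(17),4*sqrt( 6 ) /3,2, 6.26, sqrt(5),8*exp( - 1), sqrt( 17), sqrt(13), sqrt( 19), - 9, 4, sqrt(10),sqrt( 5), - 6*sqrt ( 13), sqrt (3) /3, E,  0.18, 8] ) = [ -6*sqrt( 13), - 9, 0.18, sqrt ( 3 )/3, 2, sqrt ( 5), sqrt( 5), sqrt ( 5 ), E , 8  *exp ( - 1) , sqrt (10),4* sqrt( 6 )/3,sqrt( 13), 4 , sqrt( 17), sqrt (17 ), sqrt( 19 ), 6.26,  8 ] 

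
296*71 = 21016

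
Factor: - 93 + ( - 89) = -182 = - 2^1*7^1*13^1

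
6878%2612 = 1654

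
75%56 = 19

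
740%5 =0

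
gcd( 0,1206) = 1206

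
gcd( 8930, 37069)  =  19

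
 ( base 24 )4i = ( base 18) 66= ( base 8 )162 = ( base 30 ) 3O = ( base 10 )114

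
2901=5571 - 2670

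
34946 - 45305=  - 10359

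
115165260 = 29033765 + 86131495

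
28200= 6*4700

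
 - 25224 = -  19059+-6165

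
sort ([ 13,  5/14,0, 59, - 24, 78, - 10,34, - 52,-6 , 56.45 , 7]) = [ - 52, - 24,-10, - 6, 0,5/14,7,13,  34,56.45,59, 78]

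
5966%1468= 94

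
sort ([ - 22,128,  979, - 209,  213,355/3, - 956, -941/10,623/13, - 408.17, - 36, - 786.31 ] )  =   [ - 956, - 786.31, - 408.17, - 209, - 941/10 ,  -  36, - 22,623/13,355/3, 128,  213  ,  979 ] 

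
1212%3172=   1212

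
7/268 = 7/268 = 0.03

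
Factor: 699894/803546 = 349947/401773 = 3^3*13^1*997^1*401773^(-1) 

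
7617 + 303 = 7920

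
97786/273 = 7522/21 = 358.19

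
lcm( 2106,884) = 71604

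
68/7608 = 17/1902  =  0.01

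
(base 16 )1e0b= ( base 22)FJD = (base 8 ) 17013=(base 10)7691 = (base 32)7gb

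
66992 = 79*848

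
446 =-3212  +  3658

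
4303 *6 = 25818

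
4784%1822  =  1140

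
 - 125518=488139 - 613657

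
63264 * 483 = 30556512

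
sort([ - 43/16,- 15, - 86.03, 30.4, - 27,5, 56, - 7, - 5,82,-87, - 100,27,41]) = [-100, - 87, - 86.03,- 27, - 15, - 7, -5, - 43/16,5,27, 30.4 , 41,56,82]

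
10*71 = 710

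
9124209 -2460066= 6664143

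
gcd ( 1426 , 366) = 2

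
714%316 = 82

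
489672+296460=786132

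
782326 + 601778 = 1384104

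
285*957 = 272745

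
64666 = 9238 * 7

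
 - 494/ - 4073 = 494/4073=0.12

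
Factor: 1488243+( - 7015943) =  - 2^2 * 5^2*167^1*331^1 = -5527700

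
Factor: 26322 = 2^1*3^1*41^1*107^1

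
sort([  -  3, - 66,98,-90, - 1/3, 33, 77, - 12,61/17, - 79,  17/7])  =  [ - 90,-79, - 66, - 12,-3, - 1/3,17/7,61/17, 33,  77, 98]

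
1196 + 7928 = 9124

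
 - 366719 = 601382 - 968101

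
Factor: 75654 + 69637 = 23^1 * 6317^1 = 145291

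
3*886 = 2658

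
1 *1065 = 1065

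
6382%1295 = 1202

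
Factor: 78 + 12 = 90 = 2^1*3^2*5^1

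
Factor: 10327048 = 2^3*101^1*12781^1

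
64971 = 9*7219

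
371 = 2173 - 1802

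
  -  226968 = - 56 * 4053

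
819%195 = 39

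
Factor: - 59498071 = - 71^1*599^1*1399^1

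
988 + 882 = 1870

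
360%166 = 28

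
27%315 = 27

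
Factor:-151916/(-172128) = 233/264 = 2^( - 3) * 3^( - 1) * 11^( - 1)*233^1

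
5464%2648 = 168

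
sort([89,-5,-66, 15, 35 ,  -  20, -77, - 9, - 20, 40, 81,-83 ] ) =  [-83, - 77, - 66, - 20, - 20, - 9, - 5,15,35, 40,  81,  89]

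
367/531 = 367/531 = 0.69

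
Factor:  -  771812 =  - 2^2*157^1 * 1229^1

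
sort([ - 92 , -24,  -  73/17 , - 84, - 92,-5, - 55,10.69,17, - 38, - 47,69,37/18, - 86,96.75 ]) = [ - 92, - 92, - 86,-84, - 55,  -  47, - 38, - 24,-5, - 73/17,37/18,10.69, 17,69,96.75] 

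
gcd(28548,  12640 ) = 4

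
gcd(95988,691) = 1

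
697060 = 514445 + 182615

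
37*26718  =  988566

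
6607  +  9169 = 15776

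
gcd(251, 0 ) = 251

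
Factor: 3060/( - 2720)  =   - 2^( - 3)*3^2 = - 9/8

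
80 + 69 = 149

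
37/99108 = 37/99108 = 0.00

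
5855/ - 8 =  - 732+1/8 = - 731.88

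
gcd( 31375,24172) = 1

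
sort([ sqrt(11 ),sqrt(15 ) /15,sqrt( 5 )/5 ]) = [sqrt(15 ) /15, sqrt(5 ) /5,sqrt ( 11)] 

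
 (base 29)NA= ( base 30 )mh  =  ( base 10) 677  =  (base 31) LQ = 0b1010100101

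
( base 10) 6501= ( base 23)C6F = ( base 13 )2C61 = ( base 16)1965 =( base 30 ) 76L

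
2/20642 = 1/10321 = 0.00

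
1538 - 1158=380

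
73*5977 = 436321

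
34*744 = 25296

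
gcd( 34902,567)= 63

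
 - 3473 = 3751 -7224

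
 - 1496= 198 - 1694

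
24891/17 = 1464 + 3/17 =1464.18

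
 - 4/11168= - 1/2792 = - 0.00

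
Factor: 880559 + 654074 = 1534633^1 = 1534633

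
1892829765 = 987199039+905630726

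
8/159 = 8/159= 0.05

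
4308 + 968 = 5276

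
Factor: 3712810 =2^1*5^1*371281^1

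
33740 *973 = 32829020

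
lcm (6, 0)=0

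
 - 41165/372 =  - 111 + 127/372 = - 110.66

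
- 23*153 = -3519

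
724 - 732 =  - 8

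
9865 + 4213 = 14078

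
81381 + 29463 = 110844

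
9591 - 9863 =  - 272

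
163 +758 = 921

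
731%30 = 11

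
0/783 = 0 = 0.00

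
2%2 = 0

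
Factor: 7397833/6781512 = 2^(-3 )*3^(-1 )*59^1*125387^1*282563^(  -  1)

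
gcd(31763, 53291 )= 23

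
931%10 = 1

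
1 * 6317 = 6317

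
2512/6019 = 2512/6019 = 0.42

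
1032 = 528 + 504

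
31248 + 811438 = 842686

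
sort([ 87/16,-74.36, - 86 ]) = [  -  86, -74.36 , 87/16]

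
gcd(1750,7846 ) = 2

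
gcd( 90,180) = 90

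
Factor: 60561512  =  2^3*11^1*19^1*29^1 * 1249^1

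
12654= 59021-46367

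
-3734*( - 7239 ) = 27030426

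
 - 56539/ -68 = 56539/68 = 831.46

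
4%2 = 0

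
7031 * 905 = 6363055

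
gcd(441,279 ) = 9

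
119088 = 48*2481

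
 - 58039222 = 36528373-94567595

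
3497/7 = 3497/7 = 499.57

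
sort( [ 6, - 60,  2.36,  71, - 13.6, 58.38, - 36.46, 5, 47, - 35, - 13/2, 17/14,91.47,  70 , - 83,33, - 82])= [ - 83, - 82, - 60, - 36.46,-35, - 13.6, - 13/2,17/14, 2.36, 5,6, 33, 47,58.38, 70 , 71,91.47 ]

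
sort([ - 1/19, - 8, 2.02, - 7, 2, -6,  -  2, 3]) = [ - 8, - 7, - 6, - 2, - 1/19, 2, 2.02,3 ] 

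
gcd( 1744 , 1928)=8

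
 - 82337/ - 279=82337/279=295.11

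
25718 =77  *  334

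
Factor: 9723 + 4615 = 2^1*67^1*107^1 = 14338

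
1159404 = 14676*79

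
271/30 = 271/30=9.03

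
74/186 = 37/93 = 0.40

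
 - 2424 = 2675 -5099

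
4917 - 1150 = 3767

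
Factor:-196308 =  - 2^2 * 3^2 * 7^1*19^1 *41^1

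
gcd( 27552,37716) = 84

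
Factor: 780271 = 41^1*19031^1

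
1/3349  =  1/3349 = 0.00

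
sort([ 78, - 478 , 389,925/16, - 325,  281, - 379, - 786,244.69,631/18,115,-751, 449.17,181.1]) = [ - 786, - 751, - 478, - 379, - 325,631/18, 925/16, 78,115,181.1, 244.69,281,389,449.17] 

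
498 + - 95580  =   - 95082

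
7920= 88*90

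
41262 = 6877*6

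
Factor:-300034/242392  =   - 203/164 = - 2^( - 2 )*7^1*29^1*41^(-1 )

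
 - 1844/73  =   - 26 + 54/73  =  - 25.26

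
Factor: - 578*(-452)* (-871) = -2^3*13^1*17^2*67^1*113^1=-  227553976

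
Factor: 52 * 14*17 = 12376 = 2^3 * 7^1 * 13^1 * 17^1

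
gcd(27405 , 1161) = 27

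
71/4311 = 71/4311 = 0.02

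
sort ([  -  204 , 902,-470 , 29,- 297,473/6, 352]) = [ - 470, - 297, - 204 , 29,473/6 , 352, 902]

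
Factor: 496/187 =2^4*11^( - 1)*17^( - 1 )*31^1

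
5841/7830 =649/870 = 0.75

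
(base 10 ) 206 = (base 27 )7h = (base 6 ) 542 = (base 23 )8m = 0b11001110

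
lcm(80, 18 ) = 720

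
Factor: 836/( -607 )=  - 2^2*11^1*19^1*607^( - 1) 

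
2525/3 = 841 + 2/3 = 841.67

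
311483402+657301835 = 968785237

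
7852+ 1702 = 9554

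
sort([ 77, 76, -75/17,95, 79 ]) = [ - 75/17,76,77 , 79, 95]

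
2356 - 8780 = -6424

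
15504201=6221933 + 9282268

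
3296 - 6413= - 3117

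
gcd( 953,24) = 1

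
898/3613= 898/3613 =0.25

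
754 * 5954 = 4489316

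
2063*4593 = 9475359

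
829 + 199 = 1028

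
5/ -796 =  - 5/796 = - 0.01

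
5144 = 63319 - 58175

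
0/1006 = 0  =  0.00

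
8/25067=8/25067 = 0.00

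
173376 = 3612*48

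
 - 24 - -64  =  40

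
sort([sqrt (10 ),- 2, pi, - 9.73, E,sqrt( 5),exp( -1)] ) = [ - 9.73, - 2, exp( - 1 ),sqrt (5 ), E,  pi,sqrt(10)]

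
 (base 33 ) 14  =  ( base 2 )100101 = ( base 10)37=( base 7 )52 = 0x25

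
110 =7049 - 6939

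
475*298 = 141550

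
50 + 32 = 82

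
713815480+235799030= 949614510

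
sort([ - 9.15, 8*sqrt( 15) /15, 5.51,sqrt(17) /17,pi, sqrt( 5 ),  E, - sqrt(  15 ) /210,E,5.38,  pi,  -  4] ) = [ - 9.15,-4, - sqrt ( 15 )/210, sqrt (17) /17,8*sqrt (15 )/15, sqrt(5) , E, E, pi,  pi,5.38, 5.51 ]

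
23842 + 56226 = 80068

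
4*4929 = 19716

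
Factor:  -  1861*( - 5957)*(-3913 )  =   - 43379428001= - 7^2 * 13^1 * 23^1*37^1* 43^1*1861^1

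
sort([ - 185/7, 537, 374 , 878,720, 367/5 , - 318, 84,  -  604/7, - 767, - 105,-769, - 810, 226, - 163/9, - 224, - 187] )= [ -810,-769, - 767, -318 , - 224, - 187, - 105, - 604/7, - 185/7, - 163/9, 367/5, 84, 226, 374,537,720,878 ]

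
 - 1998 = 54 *(-37 )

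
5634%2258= 1118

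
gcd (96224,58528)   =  992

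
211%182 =29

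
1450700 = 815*1780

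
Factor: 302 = 2^1*151^1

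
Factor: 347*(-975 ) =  - 338325 = - 3^1*5^2*13^1*347^1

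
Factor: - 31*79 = -31^1*79^1 = - 2449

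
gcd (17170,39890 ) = 10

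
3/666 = 1/222=0.00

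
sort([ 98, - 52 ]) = [ - 52, 98 ]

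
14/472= 7/236 =0.03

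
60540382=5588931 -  - 54951451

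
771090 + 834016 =1605106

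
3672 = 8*459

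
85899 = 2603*33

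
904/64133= 904/64133 = 0.01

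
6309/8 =788 + 5/8=788.62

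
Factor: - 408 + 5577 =5169 = 3^1*1723^1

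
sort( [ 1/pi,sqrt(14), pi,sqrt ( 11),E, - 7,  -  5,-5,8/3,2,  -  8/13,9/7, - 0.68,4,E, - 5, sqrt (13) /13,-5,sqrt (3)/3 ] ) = [ - 7,- 5, - 5,  -  5, - 5, - 0.68, - 8/13,  sqrt( 13 )/13,1/pi,sqrt ( 3 )/3,9/7,2,8/3,E, E,pi , sqrt( 11),sqrt( 14 ),4] 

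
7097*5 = 35485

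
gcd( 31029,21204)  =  3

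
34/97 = 34/97 = 0.35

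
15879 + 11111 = 26990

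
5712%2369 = 974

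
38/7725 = 38/7725 = 0.00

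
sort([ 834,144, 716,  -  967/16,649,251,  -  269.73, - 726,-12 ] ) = [-726, - 269.73, - 967/16, - 12, 144, 251, 649, 716,834]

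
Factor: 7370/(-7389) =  - 2^1*3^( - 2)*5^1* 11^1 * 67^1*821^ (-1 )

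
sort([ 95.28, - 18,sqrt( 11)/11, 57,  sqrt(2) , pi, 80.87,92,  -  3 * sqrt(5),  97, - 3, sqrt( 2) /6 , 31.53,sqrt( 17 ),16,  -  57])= [ - 57, - 18, - 3*sqrt( 5), - 3, sqrt(2)/6,sqrt( 11) /11,sqrt( 2 ), pi,sqrt(17 ),16 , 31.53,57,80.87,92,95.28,  97]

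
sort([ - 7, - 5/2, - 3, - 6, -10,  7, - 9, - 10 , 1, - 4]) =[-10, - 10,-9, - 7, - 6, - 4, - 3, - 5/2, 1,7 ] 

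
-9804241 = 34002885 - 43807126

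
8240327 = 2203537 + 6036790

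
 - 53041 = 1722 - 54763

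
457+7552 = 8009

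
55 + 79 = 134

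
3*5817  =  17451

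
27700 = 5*5540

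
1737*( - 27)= - 46899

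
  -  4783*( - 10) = 47830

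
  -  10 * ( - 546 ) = 5460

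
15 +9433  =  9448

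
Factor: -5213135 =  - 5^1*17^1*61331^1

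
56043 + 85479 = 141522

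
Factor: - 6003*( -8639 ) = 3^2*23^1*29^1*53^1* 163^1 = 51859917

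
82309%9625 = 5309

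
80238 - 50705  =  29533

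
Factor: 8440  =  2^3*5^1*211^1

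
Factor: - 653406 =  - 2^1*3^1*  13^1 * 8377^1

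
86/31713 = 86/31713 =0.00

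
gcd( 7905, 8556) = 93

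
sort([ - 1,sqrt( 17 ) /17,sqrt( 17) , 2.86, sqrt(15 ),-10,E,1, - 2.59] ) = [-10, - 2.59, - 1, sqrt( 17)/17,  1,E,2.86,sqrt(15),sqrt (17 ) ]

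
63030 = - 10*( - 6303 ) 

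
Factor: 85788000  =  2^5*3^2 * 5^3*2383^1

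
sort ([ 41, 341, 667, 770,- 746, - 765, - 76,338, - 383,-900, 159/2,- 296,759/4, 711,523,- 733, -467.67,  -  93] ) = [ - 900,-765, - 746, - 733 , - 467.67,-383, - 296, - 93, - 76, 41, 159/2, 759/4,338,341 , 523, 667,  711,770] 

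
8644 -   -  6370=15014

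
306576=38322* 8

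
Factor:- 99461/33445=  -5^( - 1)*79^1*1259^1 * 6689^( - 1)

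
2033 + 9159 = 11192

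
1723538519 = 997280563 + 726257956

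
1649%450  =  299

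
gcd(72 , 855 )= 9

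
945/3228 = 315/1076 = 0.29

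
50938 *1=50938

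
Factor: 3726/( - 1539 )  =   - 46/19  =  - 2^1*19^( - 1)* 23^1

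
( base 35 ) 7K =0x109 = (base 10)265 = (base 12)1a1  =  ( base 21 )CD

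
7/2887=7/2887 = 0.00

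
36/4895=36/4895 = 0.01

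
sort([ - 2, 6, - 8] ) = [ - 8, - 2,  6] 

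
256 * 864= 221184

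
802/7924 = 401/3962 =0.10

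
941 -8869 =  - 7928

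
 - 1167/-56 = 20+47/56 = 20.84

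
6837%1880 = 1197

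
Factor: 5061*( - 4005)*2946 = -2^1*3^4*5^1 * 7^1*89^1 * 241^1*491^1 = - 59713372530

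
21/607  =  21/607 = 0.03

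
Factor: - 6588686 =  - 2^1*13^1*211^1*1201^1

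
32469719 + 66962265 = 99431984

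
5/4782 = 5/4782 =0.00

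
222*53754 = 11933388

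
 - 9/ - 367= 9/367 = 0.02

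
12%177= 12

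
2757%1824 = 933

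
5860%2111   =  1638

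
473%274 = 199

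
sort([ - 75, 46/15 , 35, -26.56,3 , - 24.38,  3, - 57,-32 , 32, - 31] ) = [- 75, - 57, - 32, - 31, - 26.56, - 24.38,3, 3, 46/15,32, 35 ]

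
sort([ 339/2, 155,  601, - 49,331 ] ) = [-49, 155, 339/2, 331,601 ] 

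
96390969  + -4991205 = 91399764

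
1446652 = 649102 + 797550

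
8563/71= 120 +43/71 = 120.61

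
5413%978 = 523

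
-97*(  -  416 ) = 40352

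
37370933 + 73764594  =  111135527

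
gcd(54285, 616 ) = 77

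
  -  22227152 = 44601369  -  66828521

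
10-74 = - 64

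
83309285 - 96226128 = - 12916843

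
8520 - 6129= 2391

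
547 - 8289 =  - 7742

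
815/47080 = 163/9416 = 0.02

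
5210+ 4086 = 9296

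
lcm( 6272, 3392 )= 332416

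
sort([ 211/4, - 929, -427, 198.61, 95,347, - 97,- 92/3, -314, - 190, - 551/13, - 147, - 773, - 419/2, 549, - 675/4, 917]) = [-929, - 773, - 427, - 314,-419/2, - 190, - 675/4, - 147, - 97,-551/13, - 92/3, 211/4 , 95, 198.61, 347,549,917] 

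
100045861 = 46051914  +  53993947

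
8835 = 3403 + 5432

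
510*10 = 5100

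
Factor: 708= 2^2*3^1*59^1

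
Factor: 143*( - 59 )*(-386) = 2^1 * 11^1*13^1*59^1*193^1 = 3256682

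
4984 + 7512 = 12496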